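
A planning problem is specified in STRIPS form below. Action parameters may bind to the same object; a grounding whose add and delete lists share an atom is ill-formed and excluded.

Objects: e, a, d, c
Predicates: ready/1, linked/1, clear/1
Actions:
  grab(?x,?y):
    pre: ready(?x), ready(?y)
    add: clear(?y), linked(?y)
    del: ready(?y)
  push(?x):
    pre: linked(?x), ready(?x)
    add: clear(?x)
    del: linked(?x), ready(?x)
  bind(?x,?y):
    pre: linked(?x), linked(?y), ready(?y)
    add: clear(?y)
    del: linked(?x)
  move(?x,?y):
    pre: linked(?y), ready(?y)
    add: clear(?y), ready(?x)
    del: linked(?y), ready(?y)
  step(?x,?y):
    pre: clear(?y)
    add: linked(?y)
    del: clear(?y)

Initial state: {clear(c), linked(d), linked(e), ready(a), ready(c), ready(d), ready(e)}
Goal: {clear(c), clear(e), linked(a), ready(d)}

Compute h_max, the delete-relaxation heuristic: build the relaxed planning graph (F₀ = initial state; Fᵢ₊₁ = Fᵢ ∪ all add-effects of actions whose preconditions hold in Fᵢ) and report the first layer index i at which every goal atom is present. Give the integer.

F0 = init (7 atoms)
F1 = F0 ∪ {clear(a), clear(d), clear(e), linked(a), linked(c)}  (12 atoms)
goal ⊆ F1  ⇒  h_max = 1

1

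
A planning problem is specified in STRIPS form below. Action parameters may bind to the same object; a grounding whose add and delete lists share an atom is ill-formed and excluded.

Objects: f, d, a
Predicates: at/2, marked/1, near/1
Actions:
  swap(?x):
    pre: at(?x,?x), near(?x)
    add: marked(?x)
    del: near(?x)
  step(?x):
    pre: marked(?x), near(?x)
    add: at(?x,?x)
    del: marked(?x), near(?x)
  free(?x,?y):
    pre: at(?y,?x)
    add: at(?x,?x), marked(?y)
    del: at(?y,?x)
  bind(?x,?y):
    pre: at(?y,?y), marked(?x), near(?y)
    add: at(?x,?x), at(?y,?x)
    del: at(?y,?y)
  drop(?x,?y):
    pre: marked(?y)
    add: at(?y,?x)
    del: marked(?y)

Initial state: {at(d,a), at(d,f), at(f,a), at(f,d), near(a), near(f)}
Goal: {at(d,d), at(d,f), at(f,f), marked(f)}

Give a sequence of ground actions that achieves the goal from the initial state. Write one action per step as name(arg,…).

free(f,d); free(d,f); drop(f,d)

1. free(f,d)  →  {at(d,a), at(f,a), at(f,d), at(f,f), marked(d), near(a), near(f)}
2. free(d,f)  →  {at(d,a), at(d,d), at(f,a), at(f,f), marked(d), marked(f), near(a), near(f)}
3. drop(f,d)  →  {at(d,a), at(d,d), at(d,f), at(f,a), at(f,f), marked(f), near(a), near(f)}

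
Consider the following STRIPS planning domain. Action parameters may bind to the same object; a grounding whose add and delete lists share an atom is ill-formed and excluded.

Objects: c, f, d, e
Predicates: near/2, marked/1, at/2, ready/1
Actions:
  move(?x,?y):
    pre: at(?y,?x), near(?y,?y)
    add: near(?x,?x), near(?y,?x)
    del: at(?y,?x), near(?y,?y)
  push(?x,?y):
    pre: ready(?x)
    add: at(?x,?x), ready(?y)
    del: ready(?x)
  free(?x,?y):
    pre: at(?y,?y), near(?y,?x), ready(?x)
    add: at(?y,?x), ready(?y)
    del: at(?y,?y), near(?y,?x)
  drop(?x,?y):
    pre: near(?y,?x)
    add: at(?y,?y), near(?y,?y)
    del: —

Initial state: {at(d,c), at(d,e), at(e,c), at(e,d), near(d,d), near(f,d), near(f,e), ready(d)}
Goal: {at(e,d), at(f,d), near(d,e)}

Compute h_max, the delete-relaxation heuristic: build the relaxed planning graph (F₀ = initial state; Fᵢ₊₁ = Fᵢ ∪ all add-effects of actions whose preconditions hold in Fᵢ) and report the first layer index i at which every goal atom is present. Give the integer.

F0 = init (8 atoms)
F1 = F0 ∪ {at(d,d), at(f,f), near(c,c), near(d,c), near(d,e), near(e,e), near(f,f), ready(c), ready(e), ready(f)}  (18 atoms)
F2 = F1 ∪ {at(c,c), at(e,e), at(f,d), at(f,e), near(e,c), near(e,d)}  (24 atoms)
goal ⊆ F2  ⇒  h_max = 2

2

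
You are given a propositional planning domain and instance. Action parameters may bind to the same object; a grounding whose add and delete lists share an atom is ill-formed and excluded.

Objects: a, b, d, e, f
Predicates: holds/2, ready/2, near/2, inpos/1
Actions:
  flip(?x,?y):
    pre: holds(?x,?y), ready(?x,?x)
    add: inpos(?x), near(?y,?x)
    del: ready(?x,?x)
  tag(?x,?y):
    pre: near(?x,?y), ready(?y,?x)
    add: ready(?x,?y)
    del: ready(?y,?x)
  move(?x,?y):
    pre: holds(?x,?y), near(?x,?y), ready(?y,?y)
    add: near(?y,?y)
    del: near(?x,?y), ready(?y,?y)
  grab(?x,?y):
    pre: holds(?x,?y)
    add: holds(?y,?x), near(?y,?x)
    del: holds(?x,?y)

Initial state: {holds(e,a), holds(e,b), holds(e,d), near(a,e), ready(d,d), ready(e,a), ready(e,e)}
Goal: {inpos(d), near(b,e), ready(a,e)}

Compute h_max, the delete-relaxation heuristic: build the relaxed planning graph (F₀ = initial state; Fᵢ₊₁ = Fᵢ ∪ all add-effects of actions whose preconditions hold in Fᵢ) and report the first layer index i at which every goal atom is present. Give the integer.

2

F0 = init (7 atoms)
F1 = F0 ∪ {holds(a,e), holds(b,e), holds(d,e), inpos(e), near(b,e), near(d,e), ready(a,e)}  (14 atoms)
F2 = F1 ∪ {inpos(d), near(e,a), near(e,b), near(e,d), near(e,e)}  (19 atoms)
goal ⊆ F2  ⇒  h_max = 2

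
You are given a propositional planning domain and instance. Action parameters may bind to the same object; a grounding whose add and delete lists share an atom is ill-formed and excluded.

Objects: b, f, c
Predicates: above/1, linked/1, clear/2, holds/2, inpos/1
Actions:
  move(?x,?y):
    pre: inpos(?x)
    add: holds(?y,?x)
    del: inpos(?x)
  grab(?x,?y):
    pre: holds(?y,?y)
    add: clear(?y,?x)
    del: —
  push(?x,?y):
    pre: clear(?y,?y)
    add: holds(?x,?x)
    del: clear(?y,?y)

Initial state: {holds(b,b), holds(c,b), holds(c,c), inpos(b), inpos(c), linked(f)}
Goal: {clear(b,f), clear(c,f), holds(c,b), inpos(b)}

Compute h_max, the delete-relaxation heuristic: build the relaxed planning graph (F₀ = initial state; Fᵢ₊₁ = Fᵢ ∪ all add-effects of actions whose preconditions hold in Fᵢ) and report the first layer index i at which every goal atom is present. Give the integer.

F0 = init (6 atoms)
F1 = F0 ∪ {clear(b,b), clear(b,c), clear(b,f), clear(c,b), clear(c,c), clear(c,f), holds(b,c), holds(f,b), holds(f,c)}  (15 atoms)
goal ⊆ F1  ⇒  h_max = 1

1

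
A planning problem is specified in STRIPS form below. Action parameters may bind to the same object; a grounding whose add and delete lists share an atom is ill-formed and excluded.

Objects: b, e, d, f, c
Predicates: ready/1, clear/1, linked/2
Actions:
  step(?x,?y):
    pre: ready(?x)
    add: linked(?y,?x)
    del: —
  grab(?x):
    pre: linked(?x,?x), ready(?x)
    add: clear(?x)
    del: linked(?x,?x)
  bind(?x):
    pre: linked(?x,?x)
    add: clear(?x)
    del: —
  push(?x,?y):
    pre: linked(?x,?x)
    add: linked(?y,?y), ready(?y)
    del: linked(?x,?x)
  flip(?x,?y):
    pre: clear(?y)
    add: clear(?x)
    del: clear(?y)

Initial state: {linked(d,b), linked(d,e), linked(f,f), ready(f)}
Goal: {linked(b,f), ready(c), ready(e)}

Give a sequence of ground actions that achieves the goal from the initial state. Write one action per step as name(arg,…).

step(f,b); push(f,e); push(e,c)

1. step(f,b)  →  {linked(b,f), linked(d,b), linked(d,e), linked(f,f), ready(f)}
2. push(f,e)  →  {linked(b,f), linked(d,b), linked(d,e), linked(e,e), ready(e), ready(f)}
3. push(e,c)  →  {linked(b,f), linked(c,c), linked(d,b), linked(d,e), ready(c), ready(e), ready(f)}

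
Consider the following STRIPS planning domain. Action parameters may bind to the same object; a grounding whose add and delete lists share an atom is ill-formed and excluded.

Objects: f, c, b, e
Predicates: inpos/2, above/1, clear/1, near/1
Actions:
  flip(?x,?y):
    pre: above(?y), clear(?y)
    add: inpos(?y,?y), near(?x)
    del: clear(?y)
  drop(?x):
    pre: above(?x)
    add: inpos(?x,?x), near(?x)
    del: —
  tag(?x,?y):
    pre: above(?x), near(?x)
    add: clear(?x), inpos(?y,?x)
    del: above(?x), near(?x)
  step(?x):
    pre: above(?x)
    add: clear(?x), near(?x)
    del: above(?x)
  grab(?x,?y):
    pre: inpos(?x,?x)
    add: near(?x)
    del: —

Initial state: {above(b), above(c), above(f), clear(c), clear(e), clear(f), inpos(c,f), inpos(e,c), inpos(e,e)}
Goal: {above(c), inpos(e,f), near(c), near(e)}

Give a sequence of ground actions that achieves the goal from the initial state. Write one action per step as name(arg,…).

1. flip(f,f)  →  {above(b), above(c), above(f), clear(c), clear(e), inpos(c,f), inpos(e,c), inpos(e,e), inpos(f,f), near(f)}
2. flip(c,c)  →  {above(b), above(c), above(f), clear(e), inpos(c,c), inpos(c,f), inpos(e,c), inpos(e,e), inpos(f,f), near(c), near(f)}
3. tag(f,e)  →  {above(b), above(c), clear(e), clear(f), inpos(c,c), inpos(c,f), inpos(e,c), inpos(e,e), inpos(e,f), inpos(f,f), near(c)}
4. grab(e,f)  →  {above(b), above(c), clear(e), clear(f), inpos(c,c), inpos(c,f), inpos(e,c), inpos(e,e), inpos(e,f), inpos(f,f), near(c), near(e)}

flip(f,f); flip(c,c); tag(f,e); grab(e,f)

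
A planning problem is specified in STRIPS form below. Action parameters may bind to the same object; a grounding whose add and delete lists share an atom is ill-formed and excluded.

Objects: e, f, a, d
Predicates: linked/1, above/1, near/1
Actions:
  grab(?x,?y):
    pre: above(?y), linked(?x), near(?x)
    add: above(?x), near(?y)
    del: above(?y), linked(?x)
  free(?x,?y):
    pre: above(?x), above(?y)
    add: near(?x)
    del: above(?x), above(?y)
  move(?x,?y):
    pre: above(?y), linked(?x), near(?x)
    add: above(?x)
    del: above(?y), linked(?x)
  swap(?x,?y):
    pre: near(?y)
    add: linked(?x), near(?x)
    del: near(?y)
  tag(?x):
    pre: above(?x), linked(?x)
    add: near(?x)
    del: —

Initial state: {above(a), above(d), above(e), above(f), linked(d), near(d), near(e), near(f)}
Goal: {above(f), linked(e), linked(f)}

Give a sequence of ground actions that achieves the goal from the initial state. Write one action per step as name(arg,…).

1. swap(e,f)  →  {above(a), above(d), above(e), above(f), linked(d), linked(e), near(d), near(e)}
2. swap(f,e)  →  {above(a), above(d), above(e), above(f), linked(d), linked(e), linked(f), near(d), near(f)}

swap(e,f); swap(f,e)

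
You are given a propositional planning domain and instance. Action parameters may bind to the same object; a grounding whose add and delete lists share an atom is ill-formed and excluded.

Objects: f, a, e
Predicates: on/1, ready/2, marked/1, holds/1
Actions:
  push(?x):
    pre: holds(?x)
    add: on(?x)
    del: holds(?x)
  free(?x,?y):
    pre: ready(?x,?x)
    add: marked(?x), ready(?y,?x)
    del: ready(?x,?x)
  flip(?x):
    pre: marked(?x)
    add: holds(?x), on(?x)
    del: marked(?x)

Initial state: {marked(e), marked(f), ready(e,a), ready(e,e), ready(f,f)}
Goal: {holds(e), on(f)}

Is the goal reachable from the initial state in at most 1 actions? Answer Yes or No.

1. flip(f)  →  {holds(f), marked(e), on(f), ready(e,a), ready(e,e), ready(f,f)}
2. flip(e)  →  {holds(e), holds(f), on(e), on(f), ready(e,a), ready(e,e), ready(f,f)}
optimal plan length = 2; 2 > 1

No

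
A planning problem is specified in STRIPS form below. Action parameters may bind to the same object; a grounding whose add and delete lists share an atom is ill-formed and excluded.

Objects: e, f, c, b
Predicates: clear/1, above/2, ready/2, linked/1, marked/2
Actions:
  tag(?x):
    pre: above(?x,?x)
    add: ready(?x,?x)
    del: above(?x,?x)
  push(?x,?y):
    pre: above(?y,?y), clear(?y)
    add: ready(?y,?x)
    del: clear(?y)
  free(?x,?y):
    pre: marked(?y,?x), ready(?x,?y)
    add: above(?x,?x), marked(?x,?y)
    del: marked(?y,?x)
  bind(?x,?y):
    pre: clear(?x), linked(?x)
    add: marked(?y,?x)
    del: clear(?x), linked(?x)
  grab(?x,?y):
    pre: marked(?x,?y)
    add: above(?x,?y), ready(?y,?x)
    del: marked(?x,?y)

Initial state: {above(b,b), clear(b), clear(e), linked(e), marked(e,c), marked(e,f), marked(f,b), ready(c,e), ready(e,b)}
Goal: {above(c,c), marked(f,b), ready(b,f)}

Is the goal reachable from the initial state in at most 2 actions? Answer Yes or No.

Yes

1. push(f,b)  →  {above(b,b), clear(e), linked(e), marked(e,c), marked(e,f), marked(f,b), ready(b,f), ready(c,e), ready(e,b)}
2. free(c,e)  →  {above(b,b), above(c,c), clear(e), linked(e), marked(c,e), marked(e,f), marked(f,b), ready(b,f), ready(c,e), ready(e,b)}
optimal plan length = 2; 2 ≤ 2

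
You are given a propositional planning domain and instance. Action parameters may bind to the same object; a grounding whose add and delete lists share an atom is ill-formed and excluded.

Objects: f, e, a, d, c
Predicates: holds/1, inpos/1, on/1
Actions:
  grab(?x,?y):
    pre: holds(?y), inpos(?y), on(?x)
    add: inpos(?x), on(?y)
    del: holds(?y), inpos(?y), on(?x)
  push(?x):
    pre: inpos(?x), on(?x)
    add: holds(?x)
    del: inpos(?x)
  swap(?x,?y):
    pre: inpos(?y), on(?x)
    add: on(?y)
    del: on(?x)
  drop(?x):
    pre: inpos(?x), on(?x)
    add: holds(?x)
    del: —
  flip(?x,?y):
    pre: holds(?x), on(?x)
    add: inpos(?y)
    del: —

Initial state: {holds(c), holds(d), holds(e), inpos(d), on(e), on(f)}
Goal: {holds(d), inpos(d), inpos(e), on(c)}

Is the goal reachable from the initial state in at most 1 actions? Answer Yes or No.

1. flip(e,c)  →  {holds(c), holds(d), holds(e), inpos(c), inpos(d), on(e), on(f)}
2. grab(e,c)  →  {holds(d), holds(e), inpos(d), inpos(e), on(c), on(f)}
optimal plan length = 2; 2 > 1

No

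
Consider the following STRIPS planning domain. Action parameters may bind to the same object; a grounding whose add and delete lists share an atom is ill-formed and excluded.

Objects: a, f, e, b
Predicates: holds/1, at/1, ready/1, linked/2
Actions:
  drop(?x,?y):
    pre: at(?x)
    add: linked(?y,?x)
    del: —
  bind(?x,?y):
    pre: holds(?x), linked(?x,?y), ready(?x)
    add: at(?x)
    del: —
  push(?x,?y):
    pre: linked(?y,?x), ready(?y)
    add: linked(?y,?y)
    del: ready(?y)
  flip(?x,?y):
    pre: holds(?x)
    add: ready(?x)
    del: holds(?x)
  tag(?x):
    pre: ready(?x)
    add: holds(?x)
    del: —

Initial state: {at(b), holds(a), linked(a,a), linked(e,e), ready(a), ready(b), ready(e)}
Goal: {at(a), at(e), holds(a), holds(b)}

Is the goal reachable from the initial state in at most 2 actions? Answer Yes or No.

1. bind(a,a)  →  {at(a), at(b), holds(a), linked(a,a), linked(e,e), ready(a), ready(b), ready(e)}
2. tag(e)  →  {at(a), at(b), holds(a), holds(e), linked(a,a), linked(e,e), ready(a), ready(b), ready(e)}
3. bind(e,e)  →  {at(a), at(b), at(e), holds(a), holds(e), linked(a,a), linked(e,e), ready(a), ready(b), ready(e)}
4. tag(b)  →  {at(a), at(b), at(e), holds(a), holds(b), holds(e), linked(a,a), linked(e,e), ready(a), ready(b), ready(e)}
optimal plan length = 4; 4 > 2

No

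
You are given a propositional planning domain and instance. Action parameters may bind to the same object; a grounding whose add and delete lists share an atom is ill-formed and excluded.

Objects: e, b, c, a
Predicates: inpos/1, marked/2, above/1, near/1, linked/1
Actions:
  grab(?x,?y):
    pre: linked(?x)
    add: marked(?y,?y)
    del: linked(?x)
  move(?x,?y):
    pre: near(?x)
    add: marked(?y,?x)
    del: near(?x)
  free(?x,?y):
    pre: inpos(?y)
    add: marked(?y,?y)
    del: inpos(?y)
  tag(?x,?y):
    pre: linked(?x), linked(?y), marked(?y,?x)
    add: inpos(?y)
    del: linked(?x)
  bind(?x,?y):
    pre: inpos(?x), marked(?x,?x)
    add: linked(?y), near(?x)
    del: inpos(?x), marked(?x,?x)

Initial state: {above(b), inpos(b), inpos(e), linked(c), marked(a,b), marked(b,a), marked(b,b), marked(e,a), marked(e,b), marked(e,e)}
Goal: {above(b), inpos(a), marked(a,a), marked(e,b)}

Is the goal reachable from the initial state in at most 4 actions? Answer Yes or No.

1. grab(c,a)  →  {above(b), inpos(b), inpos(e), marked(a,a), marked(a,b), marked(b,a), marked(b,b), marked(e,a), marked(e,b), marked(e,e)}
2. bind(e,a)  →  {above(b), inpos(b), linked(a), marked(a,a), marked(a,b), marked(b,a), marked(b,b), marked(e,a), marked(e,b), near(e)}
3. tag(a,a)  →  {above(b), inpos(a), inpos(b), marked(a,a), marked(a,b), marked(b,a), marked(b,b), marked(e,a), marked(e,b), near(e)}
optimal plan length = 3; 3 ≤ 4

Yes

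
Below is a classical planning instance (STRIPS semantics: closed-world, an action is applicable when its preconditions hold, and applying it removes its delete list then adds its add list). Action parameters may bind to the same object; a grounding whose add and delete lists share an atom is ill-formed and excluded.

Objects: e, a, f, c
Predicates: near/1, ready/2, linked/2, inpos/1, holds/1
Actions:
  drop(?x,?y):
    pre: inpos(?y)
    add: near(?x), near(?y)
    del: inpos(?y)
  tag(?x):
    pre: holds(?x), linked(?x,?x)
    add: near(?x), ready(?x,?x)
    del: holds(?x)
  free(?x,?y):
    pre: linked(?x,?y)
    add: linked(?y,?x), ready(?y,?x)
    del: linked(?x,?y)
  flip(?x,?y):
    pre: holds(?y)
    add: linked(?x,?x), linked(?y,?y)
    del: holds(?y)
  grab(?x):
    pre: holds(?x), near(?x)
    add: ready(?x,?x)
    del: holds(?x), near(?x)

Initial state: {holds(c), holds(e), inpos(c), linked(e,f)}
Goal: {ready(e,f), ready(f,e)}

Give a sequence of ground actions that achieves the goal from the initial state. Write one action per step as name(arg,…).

free(e,f); free(f,e)

1. free(e,f)  →  {holds(c), holds(e), inpos(c), linked(f,e), ready(f,e)}
2. free(f,e)  →  {holds(c), holds(e), inpos(c), linked(e,f), ready(e,f), ready(f,e)}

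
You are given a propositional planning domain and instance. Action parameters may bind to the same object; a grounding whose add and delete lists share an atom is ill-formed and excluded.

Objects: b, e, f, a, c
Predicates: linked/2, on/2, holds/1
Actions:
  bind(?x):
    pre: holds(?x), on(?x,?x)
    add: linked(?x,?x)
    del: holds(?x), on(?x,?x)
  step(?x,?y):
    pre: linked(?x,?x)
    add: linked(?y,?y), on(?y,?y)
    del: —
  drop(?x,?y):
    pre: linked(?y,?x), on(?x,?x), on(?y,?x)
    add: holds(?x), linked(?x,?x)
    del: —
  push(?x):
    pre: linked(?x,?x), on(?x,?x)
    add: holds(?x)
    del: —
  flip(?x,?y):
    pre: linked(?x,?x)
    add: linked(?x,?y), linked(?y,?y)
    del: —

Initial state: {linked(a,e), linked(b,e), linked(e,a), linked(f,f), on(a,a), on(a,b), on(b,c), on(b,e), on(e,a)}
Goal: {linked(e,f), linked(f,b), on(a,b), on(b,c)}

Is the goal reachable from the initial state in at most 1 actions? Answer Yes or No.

1. step(f,e)  →  {linked(a,e), linked(b,e), linked(e,a), linked(e,e), linked(f,f), on(a,a), on(a,b), on(b,c), on(b,e), on(e,a), on(e,e)}
2. flip(e,f)  →  {linked(a,e), linked(b,e), linked(e,a), linked(e,e), linked(e,f), linked(f,f), on(a,a), on(a,b), on(b,c), on(b,e), on(e,a), on(e,e)}
3. flip(f,b)  →  {linked(a,e), linked(b,b), linked(b,e), linked(e,a), linked(e,e), linked(e,f), linked(f,b), linked(f,f), on(a,a), on(a,b), on(b,c), on(b,e), on(e,a), on(e,e)}
optimal plan length = 3; 3 > 1

No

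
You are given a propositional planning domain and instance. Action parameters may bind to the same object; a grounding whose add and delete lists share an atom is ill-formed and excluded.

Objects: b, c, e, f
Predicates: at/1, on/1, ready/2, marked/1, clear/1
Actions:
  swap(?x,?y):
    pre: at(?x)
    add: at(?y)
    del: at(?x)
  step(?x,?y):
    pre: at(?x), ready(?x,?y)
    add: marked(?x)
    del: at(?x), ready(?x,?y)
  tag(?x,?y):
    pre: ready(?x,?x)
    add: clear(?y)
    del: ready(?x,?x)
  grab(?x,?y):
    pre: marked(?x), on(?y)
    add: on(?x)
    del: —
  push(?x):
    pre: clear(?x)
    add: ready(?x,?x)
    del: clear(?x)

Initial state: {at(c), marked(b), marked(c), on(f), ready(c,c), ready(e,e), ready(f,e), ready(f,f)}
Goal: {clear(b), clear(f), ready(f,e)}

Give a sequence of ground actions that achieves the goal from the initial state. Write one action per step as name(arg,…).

tag(c,b); tag(e,f)

1. tag(c,b)  →  {at(c), clear(b), marked(b), marked(c), on(f), ready(e,e), ready(f,e), ready(f,f)}
2. tag(e,f)  →  {at(c), clear(b), clear(f), marked(b), marked(c), on(f), ready(f,e), ready(f,f)}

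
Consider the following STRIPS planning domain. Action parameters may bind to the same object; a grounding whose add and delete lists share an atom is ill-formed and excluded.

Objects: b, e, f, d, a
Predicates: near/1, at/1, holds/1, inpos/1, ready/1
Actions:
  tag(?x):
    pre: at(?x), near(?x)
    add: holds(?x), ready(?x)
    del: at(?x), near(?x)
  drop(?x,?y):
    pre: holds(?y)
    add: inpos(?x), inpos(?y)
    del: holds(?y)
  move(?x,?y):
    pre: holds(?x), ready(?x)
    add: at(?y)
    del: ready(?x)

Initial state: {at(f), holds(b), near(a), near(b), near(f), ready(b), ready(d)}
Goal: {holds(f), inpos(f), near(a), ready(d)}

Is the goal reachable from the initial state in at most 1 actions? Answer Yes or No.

No

1. tag(f)  →  {holds(b), holds(f), near(a), near(b), ready(b), ready(d), ready(f)}
2. drop(f,b)  →  {holds(f), inpos(b), inpos(f), near(a), near(b), ready(b), ready(d), ready(f)}
optimal plan length = 2; 2 > 1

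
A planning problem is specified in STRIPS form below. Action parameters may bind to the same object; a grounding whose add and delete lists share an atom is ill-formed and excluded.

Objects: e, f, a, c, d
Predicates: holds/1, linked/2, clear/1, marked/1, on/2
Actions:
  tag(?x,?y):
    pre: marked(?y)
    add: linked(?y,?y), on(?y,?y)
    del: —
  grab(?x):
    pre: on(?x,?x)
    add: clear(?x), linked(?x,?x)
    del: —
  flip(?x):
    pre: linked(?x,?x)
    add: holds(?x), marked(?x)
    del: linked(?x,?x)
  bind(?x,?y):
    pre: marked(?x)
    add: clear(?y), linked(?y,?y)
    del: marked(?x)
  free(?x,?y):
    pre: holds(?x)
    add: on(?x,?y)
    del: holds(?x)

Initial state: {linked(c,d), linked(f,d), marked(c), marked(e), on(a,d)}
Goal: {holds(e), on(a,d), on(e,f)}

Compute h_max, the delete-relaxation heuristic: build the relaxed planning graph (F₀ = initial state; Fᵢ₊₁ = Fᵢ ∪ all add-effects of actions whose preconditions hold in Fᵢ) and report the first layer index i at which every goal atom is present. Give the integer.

F0 = init (5 atoms)
F1 = F0 ∪ {clear(a), clear(c), clear(d), clear(e), clear(f), linked(a,a), linked(c,c), linked(d,d), linked(e,e), linked(f,f), on(c,c), on(e,e)}  (17 atoms)
F2 = F1 ∪ {holds(a), holds(c), holds(d), holds(e), holds(f), marked(a), marked(d), marked(f)}  (25 atoms)
F3 = F2 ∪ {on(a,a), on(a,c), on(a,e), on(a,f), on(c,a), on(c,d), on(c,e), on(c,f), on(d,a), on(d,c), on(d,d), on(d,e), on(d,f), on(e,a), on(e,c), on(e,d), on(e,f), on(f,a), on(f,c), on(f,d), on(f,e), on(f,f)}  (47 atoms)
goal ⊆ F3  ⇒  h_max = 3

3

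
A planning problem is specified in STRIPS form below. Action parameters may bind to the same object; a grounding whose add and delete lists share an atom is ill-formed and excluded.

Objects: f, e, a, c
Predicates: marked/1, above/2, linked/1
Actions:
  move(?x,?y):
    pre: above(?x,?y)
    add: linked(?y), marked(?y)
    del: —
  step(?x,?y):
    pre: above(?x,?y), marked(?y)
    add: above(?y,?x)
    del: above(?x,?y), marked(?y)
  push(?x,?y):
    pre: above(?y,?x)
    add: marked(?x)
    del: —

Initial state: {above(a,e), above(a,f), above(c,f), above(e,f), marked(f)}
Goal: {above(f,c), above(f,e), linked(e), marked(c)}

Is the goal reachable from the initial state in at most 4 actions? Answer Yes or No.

No

1. move(a,e)  →  {above(a,e), above(a,f), above(c,f), above(e,f), linked(e), marked(e), marked(f)}
2. step(e,f)  →  {above(a,e), above(a,f), above(c,f), above(f,e), linked(e), marked(e)}
3. move(a,f)  →  {above(a,e), above(a,f), above(c,f), above(f,e), linked(e), linked(f), marked(e), marked(f)}
4. step(c,f)  →  {above(a,e), above(a,f), above(f,c), above(f,e), linked(e), linked(f), marked(e)}
5. move(f,c)  →  {above(a,e), above(a,f), above(f,c), above(f,e), linked(c), linked(e), linked(f), marked(c), marked(e)}
optimal plan length = 5; 5 > 4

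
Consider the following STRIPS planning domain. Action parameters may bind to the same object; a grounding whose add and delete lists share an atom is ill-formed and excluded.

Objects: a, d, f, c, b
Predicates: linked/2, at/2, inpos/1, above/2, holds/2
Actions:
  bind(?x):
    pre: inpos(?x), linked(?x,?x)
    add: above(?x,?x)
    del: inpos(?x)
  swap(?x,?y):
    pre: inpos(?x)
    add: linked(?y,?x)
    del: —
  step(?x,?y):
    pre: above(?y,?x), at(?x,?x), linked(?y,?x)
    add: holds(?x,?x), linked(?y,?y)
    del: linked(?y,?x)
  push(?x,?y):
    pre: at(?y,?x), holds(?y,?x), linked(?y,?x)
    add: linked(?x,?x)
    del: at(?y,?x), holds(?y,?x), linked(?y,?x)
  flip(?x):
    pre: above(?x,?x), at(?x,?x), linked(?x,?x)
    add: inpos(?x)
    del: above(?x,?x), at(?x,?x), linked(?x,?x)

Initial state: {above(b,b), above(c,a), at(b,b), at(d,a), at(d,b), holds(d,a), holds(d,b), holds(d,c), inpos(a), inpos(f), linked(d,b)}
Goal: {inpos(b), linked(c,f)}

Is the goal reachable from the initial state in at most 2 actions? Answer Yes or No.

1. swap(f,c)  →  {above(b,b), above(c,a), at(b,b), at(d,a), at(d,b), holds(d,a), holds(d,b), holds(d,c), inpos(a), inpos(f), linked(c,f), linked(d,b)}
2. push(b,d)  →  {above(b,b), above(c,a), at(b,b), at(d,a), holds(d,a), holds(d,c), inpos(a), inpos(f), linked(b,b), linked(c,f)}
3. flip(b)  →  {above(c,a), at(d,a), holds(d,a), holds(d,c), inpos(a), inpos(b), inpos(f), linked(c,f)}
optimal plan length = 3; 3 > 2

No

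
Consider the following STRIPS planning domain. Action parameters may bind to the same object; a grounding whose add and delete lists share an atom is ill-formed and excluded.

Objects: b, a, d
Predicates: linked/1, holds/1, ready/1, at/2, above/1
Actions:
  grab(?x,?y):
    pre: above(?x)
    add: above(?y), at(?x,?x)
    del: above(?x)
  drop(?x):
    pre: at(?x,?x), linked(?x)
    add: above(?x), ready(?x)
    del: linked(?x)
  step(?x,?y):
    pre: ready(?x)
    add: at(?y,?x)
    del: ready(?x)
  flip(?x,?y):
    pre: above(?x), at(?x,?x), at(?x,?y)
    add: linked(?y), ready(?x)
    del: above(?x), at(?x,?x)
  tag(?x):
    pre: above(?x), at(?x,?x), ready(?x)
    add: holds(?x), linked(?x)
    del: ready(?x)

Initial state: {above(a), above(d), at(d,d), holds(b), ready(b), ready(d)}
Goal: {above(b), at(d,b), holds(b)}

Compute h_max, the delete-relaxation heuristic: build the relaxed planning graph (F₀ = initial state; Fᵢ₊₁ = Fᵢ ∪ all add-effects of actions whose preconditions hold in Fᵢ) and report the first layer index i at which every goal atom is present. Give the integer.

F0 = init (6 atoms)
F1 = F0 ∪ {above(b), at(a,a), at(a,b), at(a,d), at(b,b), at(b,d), at(d,b), holds(d), linked(d)}  (15 atoms)
goal ⊆ F1  ⇒  h_max = 1

1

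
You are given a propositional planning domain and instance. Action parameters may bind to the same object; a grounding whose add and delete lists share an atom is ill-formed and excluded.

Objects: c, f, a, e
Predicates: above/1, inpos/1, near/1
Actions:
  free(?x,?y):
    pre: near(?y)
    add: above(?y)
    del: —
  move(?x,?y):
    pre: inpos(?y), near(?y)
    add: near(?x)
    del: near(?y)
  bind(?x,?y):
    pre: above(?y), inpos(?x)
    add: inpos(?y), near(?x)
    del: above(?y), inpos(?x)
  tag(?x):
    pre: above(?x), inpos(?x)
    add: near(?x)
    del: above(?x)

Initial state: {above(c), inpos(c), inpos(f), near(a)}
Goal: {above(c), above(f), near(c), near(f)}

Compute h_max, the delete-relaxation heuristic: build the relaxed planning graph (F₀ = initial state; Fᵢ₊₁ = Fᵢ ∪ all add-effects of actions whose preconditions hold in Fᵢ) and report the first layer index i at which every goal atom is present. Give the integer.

F0 = init (4 atoms)
F1 = F0 ∪ {above(a), near(c), near(f)}  (7 atoms)
F2 = F1 ∪ {above(f), inpos(a), near(e)}  (10 atoms)
goal ⊆ F2  ⇒  h_max = 2

2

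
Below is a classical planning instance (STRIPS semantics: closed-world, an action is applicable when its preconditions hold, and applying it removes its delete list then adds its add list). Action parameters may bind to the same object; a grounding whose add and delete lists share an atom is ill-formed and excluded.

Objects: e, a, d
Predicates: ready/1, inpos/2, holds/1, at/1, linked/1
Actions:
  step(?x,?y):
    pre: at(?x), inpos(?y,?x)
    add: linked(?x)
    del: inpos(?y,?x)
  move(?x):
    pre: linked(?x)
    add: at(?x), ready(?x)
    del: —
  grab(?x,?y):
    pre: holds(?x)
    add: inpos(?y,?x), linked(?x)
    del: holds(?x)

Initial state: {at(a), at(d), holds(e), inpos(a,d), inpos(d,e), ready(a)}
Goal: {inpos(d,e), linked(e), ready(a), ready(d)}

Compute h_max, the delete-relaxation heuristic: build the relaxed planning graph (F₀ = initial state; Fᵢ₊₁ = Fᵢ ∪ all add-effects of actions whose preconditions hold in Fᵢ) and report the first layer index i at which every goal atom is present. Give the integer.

2

F0 = init (6 atoms)
F1 = F0 ∪ {inpos(a,e), inpos(e,e), linked(d), linked(e)}  (10 atoms)
F2 = F1 ∪ {at(e), ready(d), ready(e)}  (13 atoms)
goal ⊆ F2  ⇒  h_max = 2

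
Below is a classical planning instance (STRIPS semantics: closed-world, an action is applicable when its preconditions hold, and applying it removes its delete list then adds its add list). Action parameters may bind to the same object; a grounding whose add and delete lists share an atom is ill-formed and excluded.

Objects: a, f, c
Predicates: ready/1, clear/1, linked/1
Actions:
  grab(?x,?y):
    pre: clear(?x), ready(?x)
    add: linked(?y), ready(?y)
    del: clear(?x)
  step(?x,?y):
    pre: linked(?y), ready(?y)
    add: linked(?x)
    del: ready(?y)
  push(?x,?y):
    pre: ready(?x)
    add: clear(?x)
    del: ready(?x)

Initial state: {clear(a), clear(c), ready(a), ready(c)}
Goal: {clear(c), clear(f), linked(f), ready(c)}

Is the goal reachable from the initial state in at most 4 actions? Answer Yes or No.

1. grab(a,f)  →  {clear(c), linked(f), ready(a), ready(c), ready(f)}
2. push(f,a)  →  {clear(c), clear(f), linked(f), ready(a), ready(c)}
optimal plan length = 2; 2 ≤ 4

Yes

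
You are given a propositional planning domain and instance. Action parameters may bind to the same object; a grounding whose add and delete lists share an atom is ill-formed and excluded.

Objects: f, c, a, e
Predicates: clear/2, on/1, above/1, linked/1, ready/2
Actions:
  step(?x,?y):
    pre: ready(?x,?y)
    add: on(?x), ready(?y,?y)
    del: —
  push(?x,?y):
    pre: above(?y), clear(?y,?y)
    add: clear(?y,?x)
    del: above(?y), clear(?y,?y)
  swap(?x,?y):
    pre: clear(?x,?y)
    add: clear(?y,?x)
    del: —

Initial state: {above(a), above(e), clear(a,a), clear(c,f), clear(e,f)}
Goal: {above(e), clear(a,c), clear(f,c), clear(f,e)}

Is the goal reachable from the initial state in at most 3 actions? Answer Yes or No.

Yes

1. push(c,a)  →  {above(e), clear(a,c), clear(c,f), clear(e,f)}
2. swap(c,f)  →  {above(e), clear(a,c), clear(c,f), clear(e,f), clear(f,c)}
3. swap(e,f)  →  {above(e), clear(a,c), clear(c,f), clear(e,f), clear(f,c), clear(f,e)}
optimal plan length = 3; 3 ≤ 3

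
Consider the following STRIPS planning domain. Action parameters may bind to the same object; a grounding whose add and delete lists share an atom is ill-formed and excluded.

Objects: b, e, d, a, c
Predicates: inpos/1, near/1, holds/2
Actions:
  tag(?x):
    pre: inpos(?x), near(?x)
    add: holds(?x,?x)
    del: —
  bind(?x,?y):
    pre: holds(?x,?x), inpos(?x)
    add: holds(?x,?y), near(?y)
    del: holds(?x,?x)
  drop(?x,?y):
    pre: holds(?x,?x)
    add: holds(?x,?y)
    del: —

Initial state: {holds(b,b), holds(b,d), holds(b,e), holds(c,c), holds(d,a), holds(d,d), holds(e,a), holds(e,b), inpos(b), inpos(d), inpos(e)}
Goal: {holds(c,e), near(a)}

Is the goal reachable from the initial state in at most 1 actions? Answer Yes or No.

1. bind(b,a)  →  {holds(b,a), holds(b,d), holds(b,e), holds(c,c), holds(d,a), holds(d,d), holds(e,a), holds(e,b), inpos(b), inpos(d), inpos(e), near(a)}
2. drop(c,e)  →  {holds(b,a), holds(b,d), holds(b,e), holds(c,c), holds(c,e), holds(d,a), holds(d,d), holds(e,a), holds(e,b), inpos(b), inpos(d), inpos(e), near(a)}
optimal plan length = 2; 2 > 1

No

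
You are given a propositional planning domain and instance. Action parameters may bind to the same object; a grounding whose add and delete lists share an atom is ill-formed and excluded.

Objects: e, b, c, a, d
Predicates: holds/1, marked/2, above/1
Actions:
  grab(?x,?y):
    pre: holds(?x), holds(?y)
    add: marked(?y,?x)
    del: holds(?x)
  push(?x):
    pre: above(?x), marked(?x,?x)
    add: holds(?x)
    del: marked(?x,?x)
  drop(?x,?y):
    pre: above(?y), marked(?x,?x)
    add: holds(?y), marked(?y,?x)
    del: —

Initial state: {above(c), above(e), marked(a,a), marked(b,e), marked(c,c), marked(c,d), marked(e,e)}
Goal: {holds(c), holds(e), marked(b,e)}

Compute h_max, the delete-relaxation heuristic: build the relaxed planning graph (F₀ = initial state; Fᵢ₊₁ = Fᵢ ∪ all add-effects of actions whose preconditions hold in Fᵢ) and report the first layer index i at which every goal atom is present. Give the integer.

1

F0 = init (7 atoms)
F1 = F0 ∪ {holds(c), holds(e), marked(c,a), marked(c,e), marked(e,a), marked(e,c)}  (13 atoms)
goal ⊆ F1  ⇒  h_max = 1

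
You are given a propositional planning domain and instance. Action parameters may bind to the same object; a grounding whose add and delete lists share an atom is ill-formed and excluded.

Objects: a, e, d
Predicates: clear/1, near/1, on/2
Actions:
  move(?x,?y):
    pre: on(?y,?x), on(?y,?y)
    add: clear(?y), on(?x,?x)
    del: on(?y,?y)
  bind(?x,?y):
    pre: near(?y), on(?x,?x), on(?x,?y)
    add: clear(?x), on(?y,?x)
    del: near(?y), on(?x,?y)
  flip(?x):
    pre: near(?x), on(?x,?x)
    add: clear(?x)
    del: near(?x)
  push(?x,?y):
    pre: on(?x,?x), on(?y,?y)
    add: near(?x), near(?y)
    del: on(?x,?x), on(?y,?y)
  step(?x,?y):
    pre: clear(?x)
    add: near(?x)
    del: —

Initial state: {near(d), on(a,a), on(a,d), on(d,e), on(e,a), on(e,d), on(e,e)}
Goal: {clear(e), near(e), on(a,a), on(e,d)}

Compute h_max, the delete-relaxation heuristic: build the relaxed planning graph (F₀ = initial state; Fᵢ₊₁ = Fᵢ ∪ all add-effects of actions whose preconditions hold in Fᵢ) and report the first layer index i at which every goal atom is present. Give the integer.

F0 = init (7 atoms)
F1 = F0 ∪ {clear(a), clear(e), near(a), near(e), on(d,a), on(d,d)}  (13 atoms)
goal ⊆ F1  ⇒  h_max = 1

1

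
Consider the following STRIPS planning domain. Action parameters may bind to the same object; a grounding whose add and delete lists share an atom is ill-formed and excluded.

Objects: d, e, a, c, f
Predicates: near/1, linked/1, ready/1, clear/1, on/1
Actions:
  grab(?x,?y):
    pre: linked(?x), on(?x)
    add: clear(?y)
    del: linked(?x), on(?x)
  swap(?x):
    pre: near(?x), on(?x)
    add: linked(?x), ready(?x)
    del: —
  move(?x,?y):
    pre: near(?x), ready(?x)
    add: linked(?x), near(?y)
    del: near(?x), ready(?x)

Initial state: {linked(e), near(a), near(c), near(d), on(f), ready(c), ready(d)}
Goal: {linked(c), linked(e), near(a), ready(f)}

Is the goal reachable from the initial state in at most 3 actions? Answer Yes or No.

Yes

1. move(c,f)  →  {linked(c), linked(e), near(a), near(d), near(f), on(f), ready(d)}
2. swap(f)  →  {linked(c), linked(e), linked(f), near(a), near(d), near(f), on(f), ready(d), ready(f)}
optimal plan length = 2; 2 ≤ 3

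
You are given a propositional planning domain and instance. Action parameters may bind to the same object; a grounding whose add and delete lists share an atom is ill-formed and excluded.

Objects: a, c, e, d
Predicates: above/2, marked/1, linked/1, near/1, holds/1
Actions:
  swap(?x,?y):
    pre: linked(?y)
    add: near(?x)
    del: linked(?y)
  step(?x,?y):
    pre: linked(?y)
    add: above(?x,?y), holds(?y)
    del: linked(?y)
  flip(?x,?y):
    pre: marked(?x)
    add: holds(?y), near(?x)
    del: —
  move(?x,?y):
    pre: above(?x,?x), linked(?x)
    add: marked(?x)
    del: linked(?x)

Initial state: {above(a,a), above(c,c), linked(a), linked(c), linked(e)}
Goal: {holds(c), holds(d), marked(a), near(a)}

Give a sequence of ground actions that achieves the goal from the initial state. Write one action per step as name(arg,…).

1. step(a,c)  →  {above(a,a), above(a,c), above(c,c), holds(c), linked(a), linked(e)}
2. move(a,a)  →  {above(a,a), above(a,c), above(c,c), holds(c), linked(e), marked(a)}
3. flip(a,d)  →  {above(a,a), above(a,c), above(c,c), holds(c), holds(d), linked(e), marked(a), near(a)}

step(a,c); move(a,a); flip(a,d)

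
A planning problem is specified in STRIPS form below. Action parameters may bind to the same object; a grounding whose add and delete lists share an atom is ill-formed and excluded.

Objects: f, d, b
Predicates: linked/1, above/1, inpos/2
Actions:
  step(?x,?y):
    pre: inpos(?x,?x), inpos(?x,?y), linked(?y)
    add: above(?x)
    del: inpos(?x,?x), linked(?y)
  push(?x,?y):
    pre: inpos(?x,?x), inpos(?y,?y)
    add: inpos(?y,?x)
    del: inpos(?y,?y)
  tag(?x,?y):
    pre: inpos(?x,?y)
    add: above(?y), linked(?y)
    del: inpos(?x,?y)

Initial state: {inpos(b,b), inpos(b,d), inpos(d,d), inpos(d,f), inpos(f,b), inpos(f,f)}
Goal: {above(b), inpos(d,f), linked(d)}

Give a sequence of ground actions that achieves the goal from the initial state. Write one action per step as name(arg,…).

tag(f,b); tag(d,d)

1. tag(f,b)  →  {above(b), inpos(b,b), inpos(b,d), inpos(d,d), inpos(d,f), inpos(f,f), linked(b)}
2. tag(d,d)  →  {above(b), above(d), inpos(b,b), inpos(b,d), inpos(d,f), inpos(f,f), linked(b), linked(d)}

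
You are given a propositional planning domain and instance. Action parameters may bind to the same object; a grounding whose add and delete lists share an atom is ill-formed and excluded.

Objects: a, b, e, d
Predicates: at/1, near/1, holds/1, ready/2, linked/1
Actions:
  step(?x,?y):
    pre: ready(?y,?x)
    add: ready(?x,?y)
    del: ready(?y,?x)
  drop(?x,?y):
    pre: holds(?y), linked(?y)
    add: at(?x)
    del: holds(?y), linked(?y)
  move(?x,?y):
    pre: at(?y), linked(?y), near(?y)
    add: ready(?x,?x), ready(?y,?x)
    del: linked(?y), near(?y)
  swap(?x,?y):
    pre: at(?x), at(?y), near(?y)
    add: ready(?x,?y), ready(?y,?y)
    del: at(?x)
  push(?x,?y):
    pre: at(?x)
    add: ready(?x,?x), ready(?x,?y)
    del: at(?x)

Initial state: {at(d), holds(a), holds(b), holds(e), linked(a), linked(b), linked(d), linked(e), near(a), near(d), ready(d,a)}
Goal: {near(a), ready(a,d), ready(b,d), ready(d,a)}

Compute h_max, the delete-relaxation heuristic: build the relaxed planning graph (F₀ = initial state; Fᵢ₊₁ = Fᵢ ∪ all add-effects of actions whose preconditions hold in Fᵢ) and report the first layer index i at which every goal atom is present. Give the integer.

F0 = init (11 atoms)
F1 = F0 ∪ {at(a), at(b), at(e), ready(a,a), ready(a,d), ready(b,b), ready(d,b), ready(d,d), ready(d,e), ready(e,e)}  (21 atoms)
F2 = F1 ∪ {ready(a,b), ready(a,e), ready(b,a), ready(b,d), ready(b,e), ready(e,a), ready(e,b), ready(e,d)}  (29 atoms)
goal ⊆ F2  ⇒  h_max = 2

2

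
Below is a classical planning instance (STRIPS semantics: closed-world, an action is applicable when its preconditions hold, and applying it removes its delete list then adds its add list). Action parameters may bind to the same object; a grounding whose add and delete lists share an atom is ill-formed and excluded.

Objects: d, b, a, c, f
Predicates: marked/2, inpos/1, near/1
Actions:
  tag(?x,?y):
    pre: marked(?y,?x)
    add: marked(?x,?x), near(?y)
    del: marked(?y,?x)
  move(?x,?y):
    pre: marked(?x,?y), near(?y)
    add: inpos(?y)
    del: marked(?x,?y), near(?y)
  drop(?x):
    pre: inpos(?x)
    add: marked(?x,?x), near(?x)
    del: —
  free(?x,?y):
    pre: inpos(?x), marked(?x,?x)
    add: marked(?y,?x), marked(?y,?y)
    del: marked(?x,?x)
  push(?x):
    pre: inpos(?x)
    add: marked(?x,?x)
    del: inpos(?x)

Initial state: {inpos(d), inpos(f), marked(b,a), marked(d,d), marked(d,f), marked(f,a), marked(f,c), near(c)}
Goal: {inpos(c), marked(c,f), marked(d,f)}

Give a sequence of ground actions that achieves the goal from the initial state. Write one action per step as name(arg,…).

move(f,c); drop(f); free(f,c)

1. move(f,c)  →  {inpos(c), inpos(d), inpos(f), marked(b,a), marked(d,d), marked(d,f), marked(f,a)}
2. drop(f)  →  {inpos(c), inpos(d), inpos(f), marked(b,a), marked(d,d), marked(d,f), marked(f,a), marked(f,f), near(f)}
3. free(f,c)  →  {inpos(c), inpos(d), inpos(f), marked(b,a), marked(c,c), marked(c,f), marked(d,d), marked(d,f), marked(f,a), near(f)}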